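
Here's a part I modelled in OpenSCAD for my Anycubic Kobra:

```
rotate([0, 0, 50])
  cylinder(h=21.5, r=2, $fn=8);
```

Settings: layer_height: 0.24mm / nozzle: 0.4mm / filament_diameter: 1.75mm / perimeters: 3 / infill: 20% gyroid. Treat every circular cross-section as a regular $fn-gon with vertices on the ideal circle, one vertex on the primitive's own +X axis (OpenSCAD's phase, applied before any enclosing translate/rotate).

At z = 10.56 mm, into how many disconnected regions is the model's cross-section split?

1

At z = 10.56 mm: the r=2 cylinder gives a regular 8-gon of circumradius 2 (constant along its height); (whole slice rotated 50° about Z — lengths, areas and connectivity unchanged). The result has 1 disconnected region.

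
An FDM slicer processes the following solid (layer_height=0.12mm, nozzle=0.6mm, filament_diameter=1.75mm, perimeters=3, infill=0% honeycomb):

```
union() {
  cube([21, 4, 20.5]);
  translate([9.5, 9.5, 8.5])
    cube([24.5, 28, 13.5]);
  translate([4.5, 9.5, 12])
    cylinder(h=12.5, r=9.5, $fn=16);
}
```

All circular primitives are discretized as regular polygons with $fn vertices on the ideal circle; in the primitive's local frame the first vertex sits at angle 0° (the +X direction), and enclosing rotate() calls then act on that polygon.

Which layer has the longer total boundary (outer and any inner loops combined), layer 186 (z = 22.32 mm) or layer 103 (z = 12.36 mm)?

layer 103 (z = 12.36 mm)

Layer 186 (z = 22.32): the cube is not intersected at this z (z outside [0, 20.5]); the cube at (9.5, 9.5) does not reach this height (z outside [8.5, 22]); the r=9.5 cylinder at (4.5, 9.5) contributes a regular 16-gon of circumradius 9.5 (perimeter = 2·16·9.500·sin(180°/16) = 59.31 mm); Taking the union: only the r=9.5 cylinder at (4.5, 9.5) is present, so the union is just that shape — boundary = 59.31 mm. So its perimeter = 59.31 mm. Layer 103 (z = 12.36): the 21×4 cube contributes its full rectangle (perimeter 50.00 mm); the 24.5×28 cube at (9.5, 9.5) contributes its full rectangle (perimeter 105.00 mm); the r=9.5 cylinder at (4.5, 9.5) gives a regular 16-gon of circumradius 9.5 (constant along its height) (perimeter = 2·16·9.500·sin(180°/16) = 59.31 mm); Merging all regions: the regions partially overlap (shared area 60.96 mm²), so the edge portions inside another operand are dropped and the merged outline is re-measured after clipping — boundary = 164.11 mm. So its perimeter = 164.11 mm. Layer 103 is larger (164.11 vs 59.31 mm).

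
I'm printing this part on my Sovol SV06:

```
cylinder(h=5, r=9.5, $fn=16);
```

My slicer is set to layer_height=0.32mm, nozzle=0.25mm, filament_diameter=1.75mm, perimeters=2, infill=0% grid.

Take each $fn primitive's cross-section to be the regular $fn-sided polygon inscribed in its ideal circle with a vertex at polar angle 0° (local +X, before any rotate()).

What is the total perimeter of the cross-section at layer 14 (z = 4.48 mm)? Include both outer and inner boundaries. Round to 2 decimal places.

At z = 4.48 mm: the r=9.5 cylinder contributes a regular 16-gon of circumradius 9.5 (perimeter = 2·16·9.500·sin(180°/16) = 59.31 mm). Overall, the cross-section is a single solid region. Total boundary length (outer) = 59.31 mm.

59.31 mm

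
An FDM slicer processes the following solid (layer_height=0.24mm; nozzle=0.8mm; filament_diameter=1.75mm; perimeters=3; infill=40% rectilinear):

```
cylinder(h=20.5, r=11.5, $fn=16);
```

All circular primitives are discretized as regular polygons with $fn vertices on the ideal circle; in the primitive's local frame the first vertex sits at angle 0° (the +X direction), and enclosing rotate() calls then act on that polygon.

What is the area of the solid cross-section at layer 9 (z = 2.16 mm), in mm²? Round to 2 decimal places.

404.88 mm²

At z = 2.16 mm: the cylinder: section is a regular 16-gon, circumradius r=11.5 (area = (16/2)·11.500²·sin(360°/16) = 404.88 mm²). Overall, the cross-section is a single solid region. Net area = 404.88 mm².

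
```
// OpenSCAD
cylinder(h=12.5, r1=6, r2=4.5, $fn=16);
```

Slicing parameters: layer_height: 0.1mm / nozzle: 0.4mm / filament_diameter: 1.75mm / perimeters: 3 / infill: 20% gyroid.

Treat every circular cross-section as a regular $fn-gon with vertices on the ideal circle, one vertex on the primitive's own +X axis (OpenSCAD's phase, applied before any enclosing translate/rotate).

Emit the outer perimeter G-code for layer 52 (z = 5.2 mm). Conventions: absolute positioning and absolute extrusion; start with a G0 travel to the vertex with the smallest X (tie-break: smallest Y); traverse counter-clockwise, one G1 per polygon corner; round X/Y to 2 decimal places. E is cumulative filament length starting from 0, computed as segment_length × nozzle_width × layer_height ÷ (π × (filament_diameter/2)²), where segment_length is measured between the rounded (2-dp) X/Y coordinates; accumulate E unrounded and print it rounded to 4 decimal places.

G0 X-5.38 Y0.00 Z5.20
G1 X-4.97 Y-2.06 E0.0349
G1 X-3.80 Y-3.80 E0.0698
G1 X-2.06 Y-4.97 E0.1047
G1 X0.00 Y-5.38 E0.1396
G1 X2.06 Y-4.97 E0.1745
G1 X3.80 Y-3.80 E0.2094
G1 X4.97 Y-2.06 E0.2443
G1 X5.38 Y0.00 E0.2792
G1 X4.97 Y2.06 E0.3141
G1 X3.80 Y3.80 E0.3490
G1 X2.06 Y4.97 E0.3839
G1 X0.00 Y5.38 E0.4188
G1 X-2.06 Y4.97 E0.4537
G1 X-3.80 Y3.80 E0.4886
G1 X-4.97 Y2.06 E0.5235
G1 X-5.38 Y0.00 E0.5584

At z = 5.2 mm: the cone (r1=6→r2=4.5) has section circumradius 5.376 here — a regular 16-gon. The outline is a single polygon with 16 vertices. Extrusion per mm of travel: 0.4 × 0.1 / (π × 0.875²) = 0.016630. Accumulating E over each segment gives final E = 0.5584.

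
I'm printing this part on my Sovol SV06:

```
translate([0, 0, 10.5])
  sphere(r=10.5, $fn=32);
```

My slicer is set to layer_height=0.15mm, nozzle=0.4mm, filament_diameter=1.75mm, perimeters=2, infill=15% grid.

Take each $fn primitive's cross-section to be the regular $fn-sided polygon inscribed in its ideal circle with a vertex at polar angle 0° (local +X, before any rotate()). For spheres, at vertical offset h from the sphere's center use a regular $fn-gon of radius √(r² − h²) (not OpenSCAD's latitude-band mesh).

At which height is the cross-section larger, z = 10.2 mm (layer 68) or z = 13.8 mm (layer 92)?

layer 68 (z = 10.2 mm)

Layer 68 (z = 10.2): the r=10.5 sphere contributes a regular 32-gon of circumradius √(10.5²−0.3²) = 10.496 (area = (32/2)·10.496²·sin(360°/32) = 343.86 mm²). So its area = 343.86 mm². Layer 92 (z = 13.8): the sphere: section is a regular 32-gon, circumradius = √(r²−h²) = √(10.5²−3.3²) = 9.968 (area = (32/2)·9.968²·sin(360°/32) = 310.15 mm²). So its area = 310.15 mm². Layer 68 is larger (343.86 vs 310.15 mm²).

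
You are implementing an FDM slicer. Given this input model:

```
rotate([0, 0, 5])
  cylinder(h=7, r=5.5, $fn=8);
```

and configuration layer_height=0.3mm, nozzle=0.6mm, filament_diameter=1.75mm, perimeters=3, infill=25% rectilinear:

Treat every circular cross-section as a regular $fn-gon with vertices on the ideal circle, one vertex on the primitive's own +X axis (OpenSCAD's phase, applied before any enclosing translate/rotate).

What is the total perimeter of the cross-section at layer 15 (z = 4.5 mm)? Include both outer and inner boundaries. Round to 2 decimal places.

33.68 mm

At z = 4.5 mm: the r=5.5 cylinder gives a regular 8-gon of circumradius 5.5 (constant along its height) (perimeter = 2·8·5.500·sin(180°/8) = 33.68 mm); (whole slice rotated 5° about Z — lengths, areas and connectivity unchanged). Overall, the cross-section is a single solid region. Total boundary length (outer) = 33.68 mm.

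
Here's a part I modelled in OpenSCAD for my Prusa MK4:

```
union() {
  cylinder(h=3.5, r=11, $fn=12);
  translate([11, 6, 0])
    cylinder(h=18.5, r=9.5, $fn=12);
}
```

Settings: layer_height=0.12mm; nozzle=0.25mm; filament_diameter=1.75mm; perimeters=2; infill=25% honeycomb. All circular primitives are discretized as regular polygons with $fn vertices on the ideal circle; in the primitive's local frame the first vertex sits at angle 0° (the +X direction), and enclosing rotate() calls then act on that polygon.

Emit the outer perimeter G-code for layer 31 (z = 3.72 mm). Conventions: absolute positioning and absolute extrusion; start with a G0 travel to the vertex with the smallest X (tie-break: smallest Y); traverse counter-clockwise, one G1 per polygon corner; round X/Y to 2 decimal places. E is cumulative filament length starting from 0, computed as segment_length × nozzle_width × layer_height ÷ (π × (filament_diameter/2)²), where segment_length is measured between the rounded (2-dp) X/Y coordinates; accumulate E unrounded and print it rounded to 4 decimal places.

G0 X1.50 Y6.00 Z3.72
G1 X2.77 Y1.25 E0.0613
G1 X6.25 Y-2.23 E0.1227
G1 X11.00 Y-3.50 E0.1840
G1 X15.75 Y-2.23 E0.2454
G1 X19.23 Y1.25 E0.3067
G1 X20.50 Y6.00 E0.3681
G1 X19.23 Y10.75 E0.4294
G1 X15.75 Y14.23 E0.4908
G1 X11.00 Y15.50 E0.5521
G1 X6.25 Y14.23 E0.6134
G1 X2.77 Y10.75 E0.6748
G1 X1.50 Y6.00 E0.7361

At z = 3.72 mm: the cylinder is absent (z outside [0, 3.5]); the r=9.5 cylinder at (11, 6) contributes a regular 12-gon of circumradius 9.5; Merging all regions: only the r=9.5 cylinder at (11, 6) is present, so the union is just that shape — 1 connected region. The outline is a single polygon with 12 vertices. Extrusion per mm of travel: 0.25 × 0.12 / (π × 0.875²) = 0.012473. Accumulating E over each segment gives final E = 0.7361.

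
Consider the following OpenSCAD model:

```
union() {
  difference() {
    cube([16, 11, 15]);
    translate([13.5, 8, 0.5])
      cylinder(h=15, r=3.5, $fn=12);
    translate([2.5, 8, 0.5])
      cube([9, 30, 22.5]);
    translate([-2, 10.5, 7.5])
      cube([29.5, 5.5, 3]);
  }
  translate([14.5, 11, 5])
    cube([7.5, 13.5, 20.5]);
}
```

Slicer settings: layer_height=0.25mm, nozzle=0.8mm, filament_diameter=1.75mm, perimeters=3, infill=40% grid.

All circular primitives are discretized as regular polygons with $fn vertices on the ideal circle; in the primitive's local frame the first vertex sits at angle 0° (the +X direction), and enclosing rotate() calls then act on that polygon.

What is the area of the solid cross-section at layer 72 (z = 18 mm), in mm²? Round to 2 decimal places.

101.25 mm²

At z = 18 mm: the cube does not reach this height (z outside [0, 15]); the cylinder at (13.5, 8) does not reach this height (z outside [0.5, 15.5]); the cube at (2.5, 8) is present — its section is the full 9×30 rectangle (area 270.00 mm²); the cube at (-2, 10.5) does not reach this height (z outside [7.5, 10.5]); After the difference (first − rest): the first operand is absent here, so nothing remains; the 7.5×13.5 cube at (14.5, 11) contributes its full rectangle (area 101.25 mm²); Merging all regions: only the 7.5×13.5 cube at (14.5, 11) is present, so the union is just that shape — area = 101.25 mm². Overall, the cross-section is a single solid region. Net area = 101.25 mm².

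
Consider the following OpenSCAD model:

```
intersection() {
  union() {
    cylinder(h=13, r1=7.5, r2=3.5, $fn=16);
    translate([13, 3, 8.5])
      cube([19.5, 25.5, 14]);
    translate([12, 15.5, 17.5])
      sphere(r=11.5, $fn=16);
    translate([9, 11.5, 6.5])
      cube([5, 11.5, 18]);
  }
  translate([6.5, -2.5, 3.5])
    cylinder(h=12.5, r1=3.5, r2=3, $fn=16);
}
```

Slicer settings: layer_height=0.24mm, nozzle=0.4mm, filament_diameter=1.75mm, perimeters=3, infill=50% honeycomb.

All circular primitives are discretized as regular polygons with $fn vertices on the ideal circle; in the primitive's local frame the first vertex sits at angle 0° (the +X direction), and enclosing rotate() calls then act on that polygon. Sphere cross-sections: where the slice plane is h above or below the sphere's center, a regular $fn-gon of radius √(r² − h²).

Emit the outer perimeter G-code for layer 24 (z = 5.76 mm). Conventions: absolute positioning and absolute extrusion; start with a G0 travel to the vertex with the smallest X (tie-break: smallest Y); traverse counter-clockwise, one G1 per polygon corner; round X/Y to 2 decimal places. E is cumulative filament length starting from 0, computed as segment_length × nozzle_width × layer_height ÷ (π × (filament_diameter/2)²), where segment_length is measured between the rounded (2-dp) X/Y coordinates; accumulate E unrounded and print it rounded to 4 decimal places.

G0 X3.09 Y-2.50 Z5.76
G1 X3.35 Y-3.80 E0.0529
G1 X3.68 Y-4.30 E0.0768
G1 X4.05 Y-4.05 E0.0946
G1 X5.29 Y-2.19 E0.1839
G1 X5.73 Y0.00 E0.2730
G1 X5.58 Y0.73 E0.3028
G1 X5.20 Y0.65 E0.3183
G1 X4.09 Y-0.09 E0.3715
G1 X3.35 Y-1.20 E0.4248
G1 X3.09 Y-2.50 E0.4777

At z = 5.76 mm: the cone (r1=7.5→r2=3.5) has section circumradius 5.728 here — a regular 16-gon; the cube at (13, 3) does not reach this height (z outside [8.5, 22.5]); the sphere at (12, 15.5) does not reach this height (|z−center|=11.740 > r=11.5); the cube at (9, 11.5) does not reach this height (z outside [6.5, 24.5]); Merging all regions: only the cone is present, so the union is just that shape — 1 connected region; the cone at (6.5, -2.5) contributes a regular 16-gon of circumradius 3.410 (interpolated between r1=3.5 and r2=3 at t=0.181); After intersecting: the cone at (6.5, -2.5) partially overlaps the result so far; clipping to the common part keeps 7.73 mm² — 1 connected region. The outline is a single polygon with 10 vertices. Extrusion per mm of travel: 0.4 × 0.24 / (π × 0.875²) = 0.039912. Accumulating E over each segment gives final E = 0.4777.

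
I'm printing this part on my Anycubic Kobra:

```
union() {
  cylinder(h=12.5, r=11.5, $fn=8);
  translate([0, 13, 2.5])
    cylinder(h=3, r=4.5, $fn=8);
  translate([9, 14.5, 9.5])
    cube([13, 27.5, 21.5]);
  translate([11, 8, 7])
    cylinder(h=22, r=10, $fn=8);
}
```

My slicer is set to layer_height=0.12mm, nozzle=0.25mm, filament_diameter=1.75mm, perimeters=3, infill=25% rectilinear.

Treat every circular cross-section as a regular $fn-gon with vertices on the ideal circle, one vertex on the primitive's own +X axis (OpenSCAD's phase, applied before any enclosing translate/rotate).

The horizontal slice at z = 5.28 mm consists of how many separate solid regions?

At z = 5.28 mm: the r=11.5 cylinder gives a regular 8-gon of circumradius 11.5 (constant along its height); the r=4.5 cylinder at (0, 13) gives a regular 8-gon of circumradius 4.5 (constant along its height); the cube at (9, 14.5) is absent (z outside [9.5, 31]); the cylinder at (11, 8) does not reach this height (z outside [7, 29]); Taking the union: the regions partially overlap (shared area 10.75 mm²), so overlapping operands fuse into one piece — 1 connected region. The result has 1 disconnected region.

1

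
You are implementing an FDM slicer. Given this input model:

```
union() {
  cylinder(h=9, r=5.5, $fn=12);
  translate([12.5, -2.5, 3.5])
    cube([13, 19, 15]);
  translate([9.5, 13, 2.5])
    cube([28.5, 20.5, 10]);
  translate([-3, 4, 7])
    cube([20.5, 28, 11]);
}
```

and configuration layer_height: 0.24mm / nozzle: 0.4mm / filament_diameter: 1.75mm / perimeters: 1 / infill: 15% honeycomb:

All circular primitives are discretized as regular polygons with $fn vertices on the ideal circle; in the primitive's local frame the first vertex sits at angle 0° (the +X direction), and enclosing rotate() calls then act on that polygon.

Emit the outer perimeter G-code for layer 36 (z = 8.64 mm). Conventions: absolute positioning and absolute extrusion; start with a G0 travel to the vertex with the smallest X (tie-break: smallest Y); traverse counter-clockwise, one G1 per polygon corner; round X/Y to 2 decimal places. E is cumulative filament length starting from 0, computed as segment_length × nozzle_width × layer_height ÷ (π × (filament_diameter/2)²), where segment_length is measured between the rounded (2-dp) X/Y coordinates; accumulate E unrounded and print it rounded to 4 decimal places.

At z = 8.64 mm: the cylinder: section is a regular 12-gon, circumradius r=5.5; the cube at (12.5, -2.5) (footprint 13×19) is included at this height; the cube at (9.5, 13) is present — its section is the full 28.5×20.5 rectangle; the cube at (-3, 4) is present — its section is the full 20.5×28 rectangle; Merging all regions: the regions partially overlap (shared area 249.17 mm²), so overlapping operands fuse into one piece — 1 connected region. The outline is a single polygon with 20 vertices. Extrusion per mm of travel: 0.4 × 0.24 / (π × 0.875²) = 0.039912. Accumulating E over each segment gives final E = 6.9451.

G0 X-5.50 Y0.00 Z8.64
G1 X-4.76 Y-2.75 E0.1137
G1 X-2.75 Y-4.76 E0.2271
G1 X0.00 Y-5.50 E0.3408
G1 X2.75 Y-4.76 E0.4544
G1 X4.76 Y-2.75 E0.5679
G1 X5.50 Y0.00 E0.6816
G1 X4.76 Y2.75 E0.7952
G1 X3.51 Y4.00 E0.8658
G1 X12.50 Y4.00 E1.2246
G1 X12.50 Y-2.50 E1.4840
G1 X25.50 Y-2.50 E2.0029
G1 X25.50 Y13.00 E2.6215
G1 X38.00 Y13.00 E3.1204
G1 X38.00 Y33.50 E3.9386
G1 X9.50 Y33.50 E5.0761
G1 X9.50 Y32.00 E5.1360
G1 X-3.00 Y32.00 E5.6349
G1 X-3.00 Y4.51 E6.7321
G1 X-4.76 Y2.75 E6.8314
G1 X-5.50 Y0.00 E6.9451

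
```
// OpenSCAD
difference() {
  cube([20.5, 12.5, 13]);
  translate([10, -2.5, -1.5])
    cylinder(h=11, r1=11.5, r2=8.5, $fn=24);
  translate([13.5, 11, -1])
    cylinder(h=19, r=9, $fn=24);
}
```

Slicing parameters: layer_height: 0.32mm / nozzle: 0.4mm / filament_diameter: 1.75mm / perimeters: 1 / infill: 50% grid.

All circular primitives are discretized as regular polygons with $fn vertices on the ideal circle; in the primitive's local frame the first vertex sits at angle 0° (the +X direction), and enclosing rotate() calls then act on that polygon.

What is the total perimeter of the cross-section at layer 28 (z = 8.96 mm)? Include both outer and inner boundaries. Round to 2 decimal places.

At z = 8.96 mm: the cube (footprint 20.5×12.5) is included at this height (perimeter 66.00 mm); the cone at (10, -2.5): at t=0.951 of its height the radius interpolates to r₁+(r₂−r₁)t = 8.647, giving a regular 24-gon of that circumradius (perimeter = 2·24·8.647·sin(180°/24) = 54.18 mm); the r=9 cylinder at (13.5, 11) contributes a regular 24-gon of circumradius 9 (perimeter = 2·24·9.000·sin(180°/24) = 56.39 mm); After the difference (first − rest): starting from the 20.5×12.5 cube, the cone at (10, -2.5) partially overlaps it — only the 73.73 mm² overlap (of its 232.24 mm²) is removed, clipping the outline; the r=9 cylinder at (13.5, 11) partially overlaps it — only the 116.10 mm² overlap (of its 251.57 mm²) is removed, clipping the outline — boundary = 49.56 mm. Overall, the cross-section has 2 separate islands. Total boundary length (outer) = 49.56 mm.

49.56 mm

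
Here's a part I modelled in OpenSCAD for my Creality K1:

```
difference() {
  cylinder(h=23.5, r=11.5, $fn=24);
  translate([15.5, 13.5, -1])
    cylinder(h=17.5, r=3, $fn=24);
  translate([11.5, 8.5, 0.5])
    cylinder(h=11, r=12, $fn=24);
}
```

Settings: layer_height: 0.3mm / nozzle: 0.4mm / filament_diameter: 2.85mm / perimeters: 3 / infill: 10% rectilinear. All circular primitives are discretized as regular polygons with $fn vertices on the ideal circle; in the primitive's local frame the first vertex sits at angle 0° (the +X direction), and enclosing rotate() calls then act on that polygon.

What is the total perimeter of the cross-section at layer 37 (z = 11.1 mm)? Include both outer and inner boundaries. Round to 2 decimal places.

71.67 mm

At z = 11.1 mm: the r=11.5 cylinder gives a regular 24-gon of circumradius 11.5 (constant along its height) (perimeter = 2·24·11.500·sin(180°/24) = 72.05 mm); the cylinder at (15.5, 13.5): section is a regular 24-gon, circumradius r=3 (perimeter = 2·24·3.000·sin(180°/24) = 18.80 mm); the cylinder at (11.5, 8.5): section is a regular 24-gon, circumradius r=12 (perimeter = 2·24·12.000·sin(180°/24) = 75.18 mm); After the difference (first − rest): starting from the r=11.5 cylinder, the r=3 cylinder at (15.5, 13.5) misses the remaining region (no effect); the r=12 cylinder at (11.5, 8.5) partially overlaps it — only the 116.83 mm² overlap (of its 447.24 mm²) is removed, clipping the outline — boundary = 71.67 mm. Overall, the cross-section is a single solid region. Total boundary length (outer) = 71.67 mm.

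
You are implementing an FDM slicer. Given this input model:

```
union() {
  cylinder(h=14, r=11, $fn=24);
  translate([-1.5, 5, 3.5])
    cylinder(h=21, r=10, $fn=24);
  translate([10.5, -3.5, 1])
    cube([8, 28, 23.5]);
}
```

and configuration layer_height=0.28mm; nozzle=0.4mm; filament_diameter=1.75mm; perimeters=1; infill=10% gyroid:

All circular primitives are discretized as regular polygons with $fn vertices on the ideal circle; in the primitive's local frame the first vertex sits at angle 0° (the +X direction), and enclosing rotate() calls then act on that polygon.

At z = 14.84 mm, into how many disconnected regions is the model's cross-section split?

At z = 14.84 mm: the cylinder is not intersected at this z (z outside [0, 14]); the r=10 cylinder at (-1.5, 5) gives a regular 24-gon of circumradius 10 (constant along its height); the 8×28 cube at (10.5, -3.5) contributes its full rectangle; Taking the union: the 2 present regions are separate (no shared area or edge), so areas and boundary lengths simply add and each stays a separate island — 2 connected regions. The result has 2 disconnected regions.

2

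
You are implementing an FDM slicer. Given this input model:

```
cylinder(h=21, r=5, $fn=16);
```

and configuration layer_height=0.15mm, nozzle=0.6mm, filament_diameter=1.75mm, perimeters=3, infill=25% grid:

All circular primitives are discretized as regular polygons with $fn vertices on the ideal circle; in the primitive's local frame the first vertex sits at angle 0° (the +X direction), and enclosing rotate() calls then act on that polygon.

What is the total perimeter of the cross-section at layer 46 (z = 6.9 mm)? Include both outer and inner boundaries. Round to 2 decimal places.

31.21 mm

At z = 6.9 mm: the r=5 cylinder gives a regular 16-gon of circumradius 5 (constant along its height) (perimeter = 2·16·5.000·sin(180°/16) = 31.21 mm). Overall, the cross-section is a single solid region. Total boundary length (outer) = 31.21 mm.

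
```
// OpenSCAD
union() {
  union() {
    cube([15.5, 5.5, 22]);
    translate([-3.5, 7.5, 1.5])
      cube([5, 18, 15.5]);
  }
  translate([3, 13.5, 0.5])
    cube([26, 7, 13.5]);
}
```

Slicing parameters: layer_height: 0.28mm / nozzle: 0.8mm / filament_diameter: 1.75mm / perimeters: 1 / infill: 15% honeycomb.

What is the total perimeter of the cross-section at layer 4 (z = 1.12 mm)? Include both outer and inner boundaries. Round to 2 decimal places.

108.00 mm

At z = 1.12 mm: the cube (footprint 15.5×5.5) is included at this height (perimeter 42.00 mm); the cube at (-3.5, 7.5) does not reach this height (z outside [1.5, 17]); Taking the union: only the 15.5×5.5 cube is present, so the union is just that shape — boundary = 42.00 mm; the 26×7 cube at (3, 13.5) contributes its full rectangle (perimeter 66.00 mm); Merging all regions: the 2 present regions are separate (no shared area or edge), so areas and boundary lengths simply add and each stays a separate island — boundary = 108.00 mm. Overall, the cross-section has 2 separate islands. Total boundary length (outer) = 108.00 mm.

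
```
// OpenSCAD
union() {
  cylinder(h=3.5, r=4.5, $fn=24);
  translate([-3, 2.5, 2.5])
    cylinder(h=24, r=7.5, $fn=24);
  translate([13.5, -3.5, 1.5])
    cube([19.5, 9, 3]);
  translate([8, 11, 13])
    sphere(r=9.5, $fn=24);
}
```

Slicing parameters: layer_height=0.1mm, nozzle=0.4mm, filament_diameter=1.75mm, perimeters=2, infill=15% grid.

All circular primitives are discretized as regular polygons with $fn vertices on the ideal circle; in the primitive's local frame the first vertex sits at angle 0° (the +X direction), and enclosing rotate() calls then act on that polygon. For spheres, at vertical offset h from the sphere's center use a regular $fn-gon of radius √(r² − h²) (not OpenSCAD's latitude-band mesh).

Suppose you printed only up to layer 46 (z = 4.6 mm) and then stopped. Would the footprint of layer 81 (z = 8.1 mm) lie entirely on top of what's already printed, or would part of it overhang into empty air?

Compare the two slices. At z = 4.6: the cylinder is not intersected at this z (z outside [0, 3.5]); the cylinder at (-3, 2.5): section is a regular 24-gon, circumradius r=7.5 (area = (24/2)·7.500²·sin(360°/24) = 174.70 mm²); the cube at (13.5, -3.5) does not reach this height (z outside [1.5, 4.5]); the r=9.5 sphere at (8, 11) contributes a regular 24-gon of circumradius √(9.5²−8.4²) = 4.437 (area = (24/2)·4.437²·sin(360°/24) = 61.15 mm²); Combining (union): the 2 present regions are separate (no shared area or edge), so areas and boundary lengths simply add and each stays a separate island — area = 235.86 mm². At z = 8.1: the cylinder is absent (z outside [0, 3.5]); the cylinder at (-3, 2.5): section is a regular 24-gon, circumradius r=7.5 (area = (24/2)·7.500²·sin(360°/24) = 174.70 mm²); the cube at (13.5, -3.5) does not reach this height (z outside [1.5, 4.5]); the sphere at (8, 11): section is a regular 24-gon, circumradius = √(r²−h²) = √(9.5²−4.9²) = 8.139 (area = (24/2)·8.139²·sin(360°/24) = 205.73 mm²); Taking the union: the regions partially overlap — summed areas 380.43 mm² minus the doubly-counted overlap 7.76 mm² gives 372.67 mm² — area = 372.67 mm². Checking containment: at z = 8.1 the cross-section extends beyond the z = 4.6 cross-section by about 136.81 mm².

part overhangs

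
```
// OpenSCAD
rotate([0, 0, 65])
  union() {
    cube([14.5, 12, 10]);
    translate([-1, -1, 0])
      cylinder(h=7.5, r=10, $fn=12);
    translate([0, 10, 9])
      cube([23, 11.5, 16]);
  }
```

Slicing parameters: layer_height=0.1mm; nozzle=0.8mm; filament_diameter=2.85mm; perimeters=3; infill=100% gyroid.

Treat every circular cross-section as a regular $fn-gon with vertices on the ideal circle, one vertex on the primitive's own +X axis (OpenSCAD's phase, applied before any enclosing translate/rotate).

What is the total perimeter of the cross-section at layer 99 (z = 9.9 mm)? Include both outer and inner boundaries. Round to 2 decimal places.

At z = 9.9 mm: the cube is present — its section is the full 14.5×12 rectangle (perimeter 53.00 mm); the cylinder at (-1, -1) does not reach this height (z outside [0, 7.5]); the cube at (0, 10) is present — its section is the full 23×11.5 rectangle (perimeter 69.00 mm); Combining (union): the regions partially overlap (shared area 29.00 mm²), so the edge portions inside another operand are dropped and the merged outline is re-measured after clipping — boundary = 89.00 mm; (whole slice rotated 65° about Z — lengths, areas and connectivity unchanged). Overall, the cross-section is a single solid region. Total boundary length (outer) = 89.00 mm.

89.00 mm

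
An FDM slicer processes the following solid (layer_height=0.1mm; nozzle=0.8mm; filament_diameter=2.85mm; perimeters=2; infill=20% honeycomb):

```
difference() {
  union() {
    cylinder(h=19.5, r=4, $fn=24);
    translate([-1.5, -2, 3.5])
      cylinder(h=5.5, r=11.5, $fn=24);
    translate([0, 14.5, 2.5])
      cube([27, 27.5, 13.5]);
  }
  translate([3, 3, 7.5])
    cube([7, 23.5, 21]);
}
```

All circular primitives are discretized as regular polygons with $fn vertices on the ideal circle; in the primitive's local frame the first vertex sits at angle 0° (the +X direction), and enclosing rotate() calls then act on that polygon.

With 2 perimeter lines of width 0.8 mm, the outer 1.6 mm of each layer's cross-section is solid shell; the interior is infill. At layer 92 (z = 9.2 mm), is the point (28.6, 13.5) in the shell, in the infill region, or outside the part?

outside

At z = 9.2 mm: the cylinder: section is a regular 24-gon, circumradius r=4; the cylinder at (-1.5, -2) is not intersected at this z (z outside [3.5, 9]); the cube at (0, 14.5) (footprint 27×27.5) is included at this height; Merging all regions: the 2 present regions are separate (no shared area or edge), so areas and boundary lengths simply add and each stays a separate island — 2 connected regions; the 7×23.5 cube at (3, 3) contributes its full rectangle; After the difference (first − rest): starting from the result so far, the 7×23.5 cube at (3, 3) partially overlaps it — only the 84.00 mm² overlap (of its 164.50 mm²) is removed, clipping the outline — 2 connected regions. Overall, the cross-section has 2 separate islands. The nearest boundary edge runs (27.00, 14.50)→(10.00, 14.50); distance from the point to it = 1.89 mm. The point is not inside any of the regions above, so it lies outside the cross-section (1.89 mm from the nearest boundary).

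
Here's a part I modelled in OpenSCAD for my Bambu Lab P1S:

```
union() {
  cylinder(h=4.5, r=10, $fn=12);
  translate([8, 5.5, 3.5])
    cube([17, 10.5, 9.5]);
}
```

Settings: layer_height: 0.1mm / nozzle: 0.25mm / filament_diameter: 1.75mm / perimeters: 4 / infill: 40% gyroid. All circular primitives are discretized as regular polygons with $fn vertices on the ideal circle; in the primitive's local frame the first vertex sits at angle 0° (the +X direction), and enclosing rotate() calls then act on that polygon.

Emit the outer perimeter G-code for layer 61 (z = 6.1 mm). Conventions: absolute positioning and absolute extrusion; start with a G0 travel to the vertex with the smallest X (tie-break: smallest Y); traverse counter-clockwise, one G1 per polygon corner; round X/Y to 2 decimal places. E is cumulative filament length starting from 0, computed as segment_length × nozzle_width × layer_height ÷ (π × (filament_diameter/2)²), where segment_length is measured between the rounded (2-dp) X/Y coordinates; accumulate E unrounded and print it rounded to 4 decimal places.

G0 X8.00 Y5.50 Z6.10
G1 X25.00 Y5.50 E0.1767
G1 X25.00 Y16.00 E0.2858
G1 X8.00 Y16.00 E0.4625
G1 X8.00 Y5.50 E0.5717

At z = 6.1 mm: the cylinder is not intersected at this z (z outside [0, 4.5]); the cube at (8, 5.5) is present — its section is the full 17×10.5 rectangle; Taking the union: only the 17×10.5 cube at (8, 5.5) is present, so the union is just that shape — 1 connected region. The outline is a single polygon with 4 vertices. Extrusion per mm of travel: 0.25 × 0.1 / (π × 0.875²) = 0.010394. Accumulating E over each segment gives final E = 0.5717.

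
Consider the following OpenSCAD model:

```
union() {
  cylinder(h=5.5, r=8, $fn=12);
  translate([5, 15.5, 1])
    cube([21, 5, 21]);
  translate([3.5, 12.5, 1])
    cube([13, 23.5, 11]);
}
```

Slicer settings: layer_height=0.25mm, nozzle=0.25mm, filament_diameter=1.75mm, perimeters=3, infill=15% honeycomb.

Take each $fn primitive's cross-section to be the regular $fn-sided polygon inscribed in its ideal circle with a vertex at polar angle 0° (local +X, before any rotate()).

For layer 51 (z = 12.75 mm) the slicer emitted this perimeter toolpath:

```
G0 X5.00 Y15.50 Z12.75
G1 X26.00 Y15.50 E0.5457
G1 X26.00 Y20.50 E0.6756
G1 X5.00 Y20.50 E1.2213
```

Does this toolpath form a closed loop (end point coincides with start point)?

Start point (G0): (5.00, 15.50). End point (last G1): the path does not return to the start — open.

no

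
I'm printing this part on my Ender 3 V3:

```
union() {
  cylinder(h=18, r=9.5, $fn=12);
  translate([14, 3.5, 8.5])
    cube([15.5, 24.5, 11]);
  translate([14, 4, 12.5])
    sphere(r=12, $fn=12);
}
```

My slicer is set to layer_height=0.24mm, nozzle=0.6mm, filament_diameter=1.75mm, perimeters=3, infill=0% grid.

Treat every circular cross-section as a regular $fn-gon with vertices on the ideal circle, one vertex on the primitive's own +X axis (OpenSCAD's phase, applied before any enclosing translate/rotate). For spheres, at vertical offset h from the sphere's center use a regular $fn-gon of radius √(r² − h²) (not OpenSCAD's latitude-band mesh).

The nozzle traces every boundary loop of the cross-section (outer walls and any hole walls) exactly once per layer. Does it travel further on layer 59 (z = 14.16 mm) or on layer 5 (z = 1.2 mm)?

Layer 59 (z = 14.16): the r=9.5 cylinder gives a regular 12-gon of circumradius 9.5 (constant along its height) (perimeter = 2·12·9.500·sin(180°/12) = 59.01 mm); the 15.5×24.5 cube at (14, 3.5) contributes its full rectangle (perimeter 80.00 mm); the r=12 sphere at (14, 4) contributes a regular 12-gon of circumradius √(12²−1.66²) = 11.885 (perimeter = 2·12·11.885·sin(180°/12) = 73.82 mm); Merging all regions: the regions partially overlap (shared area 176.64 mm²), so the edge portions inside another operand are dropped and the merged outline is re-measured after clipping — boundary = 136.21 mm. So its perimeter = 136.21 mm. Layer 5 (z = 1.2): the cylinder: section is a regular 12-gon, circumradius r=9.5 (perimeter = 2·12·9.500·sin(180°/12) = 59.01 mm); the cube at (14, 3.5) is absent (z outside [8.5, 19.5]); the r=12 sphere at (14, 4) contributes a regular 12-gon of circumradius √(12²−11.3²) = 4.039 (perimeter = 2·12·4.039·sin(180°/12) = 25.09 mm); Taking the union: the 2 present regions are separate (no shared area or edge), so areas and boundary lengths simply add and each stays a separate island — boundary = 84.10 mm. So its perimeter = 84.10 mm. Layer 59 is larger (136.21 vs 84.10 mm).

layer 59 (z = 14.16 mm)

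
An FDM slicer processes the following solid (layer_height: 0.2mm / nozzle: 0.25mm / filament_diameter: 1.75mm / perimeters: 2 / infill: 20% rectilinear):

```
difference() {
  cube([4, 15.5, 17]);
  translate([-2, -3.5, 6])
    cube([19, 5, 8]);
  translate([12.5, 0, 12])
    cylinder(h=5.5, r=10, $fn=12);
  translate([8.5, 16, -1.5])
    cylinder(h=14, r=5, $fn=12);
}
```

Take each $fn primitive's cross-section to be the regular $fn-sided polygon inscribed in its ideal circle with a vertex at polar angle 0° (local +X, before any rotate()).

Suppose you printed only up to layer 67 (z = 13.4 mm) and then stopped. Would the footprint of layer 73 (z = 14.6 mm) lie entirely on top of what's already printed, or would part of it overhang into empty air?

part overhangs

Compare the two slices. At z = 13.4: the cube (footprint 4×15.5) is included at this height (area 62.00 mm²); the cube at (-2, -3.5) is present — its section is the full 19×5 rectangle (area 95.00 mm²); the r=10 cylinder at (12.5, 0) gives a regular 12-gon of circumradius 10 (constant along its height) (area = (12/2)·10.000²·sin(360°/12) = 300.00 mm²); the cylinder at (8.5, 16) is not intersected at this z (z outside [-1.5, 12.5]); Subtracting the remaining from the first: starting from the 4×15.5 cube (62.00 mm²), the 19×5 cube at (-2, -3.5) partially overlaps it — only the 6.00 mm² overlap (of its 95.00 mm²) is removed, clipping the outline; the r=10 cylinder at (12.5, 0) partially overlaps it — only the 2.21 mm² overlap (of its 300.00 mm²) is removed, clipping the outline — area = 53.79 mm². At z = 14.6: the 4×15.5 cube contributes its full rectangle (area 62.00 mm²); the cube at (-2, -3.5) does not reach this height (z outside [6, 14]); the r=10 cylinder at (12.5, 0) gives a regular 12-gon of circumradius 10 (constant along its height) (area = (12/2)·10.000²·sin(360°/12) = 300.00 mm²); the cylinder at (8.5, 16) is absent (z outside [-1.5, 12.5]); Subtracting the remaining from the first: starting from the 4×15.5 cube (62.00 mm²), the r=10 cylinder at (12.5, 0) partially overlaps it — only the 4.16 mm² overlap (of its 300.00 mm²) is removed, clipping the outline — area = 57.84 mm². Checking containment: at z = 14.6 the cross-section extends beyond the z = 13.4 cross-section by about 4.05 mm².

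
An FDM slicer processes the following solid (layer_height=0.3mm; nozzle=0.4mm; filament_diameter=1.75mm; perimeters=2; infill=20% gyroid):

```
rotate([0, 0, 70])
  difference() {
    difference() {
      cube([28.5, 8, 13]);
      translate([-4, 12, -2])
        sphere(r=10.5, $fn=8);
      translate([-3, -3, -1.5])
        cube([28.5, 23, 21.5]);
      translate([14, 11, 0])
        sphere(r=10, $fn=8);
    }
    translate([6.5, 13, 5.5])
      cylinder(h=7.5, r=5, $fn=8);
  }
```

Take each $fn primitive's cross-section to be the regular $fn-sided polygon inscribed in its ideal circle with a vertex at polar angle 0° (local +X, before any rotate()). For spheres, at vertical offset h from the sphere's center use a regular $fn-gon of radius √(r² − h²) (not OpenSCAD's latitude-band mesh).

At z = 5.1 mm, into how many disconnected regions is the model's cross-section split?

1

At z = 5.1 mm: the 28.5×8 cube contributes its full rectangle; the sphere at (-4, 12): section is a regular 8-gon, circumradius = √(r²−h²) = √(10.5²−7.1²) = 7.736; the cube at (-3, -3) (footprint 28.5×23) is included at this height; the r=10 sphere at (14, 11) slices to a regular 8-gon of circumradius 8.602 (√(r²−h²) with h=5.1 from center); Subtracting the remaining from the first: starting from the 28.5×8 cube, the r=10.5 sphere at (-4, 12) partially overlaps it — only the 3.06 mm² overlap (of its 169.25 mm²) is removed, clipping the outline; the 28.5×23 cube at (-3, -3) partially overlaps it — only the 200.94 mm² overlap (of its 655.50 mm²) is removed, clipping the outline; the r=10 sphere at (14, 11) misses the remaining region (no effect) — 1 connected region; the cylinder at (6.5, 13) does not reach this height (z outside [5.5, 13]); After the difference (first − rest): none of the subtracted shapes is present at this height, so that combined region is unchanged — 1 connected region; (whole slice rotated 70° about Z — lengths, areas and connectivity unchanged). The result has 1 disconnected region.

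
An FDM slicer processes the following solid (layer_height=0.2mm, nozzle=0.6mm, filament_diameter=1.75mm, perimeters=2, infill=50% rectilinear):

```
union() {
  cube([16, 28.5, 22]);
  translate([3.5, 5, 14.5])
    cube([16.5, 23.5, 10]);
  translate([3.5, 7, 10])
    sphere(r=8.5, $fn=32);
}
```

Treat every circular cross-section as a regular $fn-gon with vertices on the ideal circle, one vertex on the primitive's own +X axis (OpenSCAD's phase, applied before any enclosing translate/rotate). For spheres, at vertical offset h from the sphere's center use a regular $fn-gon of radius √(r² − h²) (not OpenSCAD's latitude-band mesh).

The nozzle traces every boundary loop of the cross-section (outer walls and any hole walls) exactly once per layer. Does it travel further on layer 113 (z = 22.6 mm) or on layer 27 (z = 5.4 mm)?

Layer 113 (z = 22.6): the cube is absent (z outside [0, 22]); the 16.5×23.5 cube at (3.5, 5) contributes its full rectangle (perimeter 80.00 mm); the sphere at (3.5, 7) does not reach this height (|z−center|=12.600 > r=8.5); Combining (union): only the 16.5×23.5 cube at (3.5, 5) is present, so the union is just that shape — boundary = 80.00 mm. So its perimeter = 80.00 mm. Layer 27 (z = 5.4): the 16×28.5 cube contributes its full rectangle (perimeter 89.00 mm); the cube at (3.5, 5) does not reach this height (z outside [14.5, 24.5]); the sphere at (3.5, 7): section is a regular 32-gon, circumradius = √(r²−h²) = √(8.5²−4.6²) = 7.148 (perimeter = 2·32·7.148·sin(180°/32) = 44.84 mm); Combining (union): the regions partially overlap (shared area 127.30 mm²), so the edge portions inside another operand are dropped and the merged outline is re-measured after clipping — boundary = 91.71 mm. So its perimeter = 91.71 mm. Layer 27 is larger (91.71 vs 80.00 mm).

layer 27 (z = 5.4 mm)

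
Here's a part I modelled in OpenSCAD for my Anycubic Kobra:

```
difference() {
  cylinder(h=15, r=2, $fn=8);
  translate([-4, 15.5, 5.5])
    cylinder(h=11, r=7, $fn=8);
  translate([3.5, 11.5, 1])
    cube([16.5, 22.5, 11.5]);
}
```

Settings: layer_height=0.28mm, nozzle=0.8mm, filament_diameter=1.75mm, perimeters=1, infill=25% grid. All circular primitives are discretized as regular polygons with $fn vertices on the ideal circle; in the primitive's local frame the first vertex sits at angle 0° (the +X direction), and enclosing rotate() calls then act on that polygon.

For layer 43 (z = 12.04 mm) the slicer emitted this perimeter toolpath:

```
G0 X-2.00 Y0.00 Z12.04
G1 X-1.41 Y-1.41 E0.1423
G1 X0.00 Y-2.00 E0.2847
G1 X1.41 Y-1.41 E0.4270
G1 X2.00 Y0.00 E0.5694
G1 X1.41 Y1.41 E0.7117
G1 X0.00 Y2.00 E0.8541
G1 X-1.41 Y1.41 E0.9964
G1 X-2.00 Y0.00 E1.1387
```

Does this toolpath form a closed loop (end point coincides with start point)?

Start point (G0): (-2.00, 0.00). End point (last G1): the path returns to the start — closed.

yes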